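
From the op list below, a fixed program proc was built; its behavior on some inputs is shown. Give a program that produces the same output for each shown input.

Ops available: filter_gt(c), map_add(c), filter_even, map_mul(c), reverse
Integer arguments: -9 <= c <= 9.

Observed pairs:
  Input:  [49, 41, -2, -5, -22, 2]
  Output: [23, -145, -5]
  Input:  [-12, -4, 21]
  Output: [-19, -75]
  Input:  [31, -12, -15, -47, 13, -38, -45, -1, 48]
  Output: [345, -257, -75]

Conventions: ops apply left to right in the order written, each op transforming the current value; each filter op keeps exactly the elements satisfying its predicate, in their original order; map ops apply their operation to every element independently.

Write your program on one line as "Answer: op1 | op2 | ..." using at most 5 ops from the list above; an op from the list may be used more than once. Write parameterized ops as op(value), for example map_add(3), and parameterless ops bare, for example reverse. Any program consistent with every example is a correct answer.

filter_even | map_mul(7) | map_add(9) | reverse

Check, running the answer program on each example:
  [49, 41, -2, -5, -22, 2] -> [-2, -22, 2] -> [-14, -154, 14] -> [-5, -145, 23] -> [23, -145, -5]
  [-12, -4, 21] -> [-12, -4] -> [-84, -28] -> [-75, -19] -> [-19, -75]
  [31, -12, -15, -47, 13, -38, -45, -1, 48] -> [-12, -38, 48] -> [-84, -266, 336] -> [-75, -257, 345] -> [345, -257, -75]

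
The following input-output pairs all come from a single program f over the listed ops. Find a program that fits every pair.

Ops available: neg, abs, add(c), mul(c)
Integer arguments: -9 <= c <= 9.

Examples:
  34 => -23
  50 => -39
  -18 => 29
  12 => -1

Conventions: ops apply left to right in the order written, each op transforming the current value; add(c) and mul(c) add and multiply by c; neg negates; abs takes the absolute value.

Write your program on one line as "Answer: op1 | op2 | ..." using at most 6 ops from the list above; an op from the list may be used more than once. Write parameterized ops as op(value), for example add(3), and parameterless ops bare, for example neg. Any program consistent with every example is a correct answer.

add(-5) | add(-5) | add(-6) | neg | add(-5)

Check, running the answer program on each example:
  34 -> 29 -> 24 -> 18 -> -18 -> -23
  50 -> 45 -> 40 -> 34 -> -34 -> -39
  -18 -> -23 -> -28 -> -34 -> 34 -> 29
  12 -> 7 -> 2 -> -4 -> 4 -> -1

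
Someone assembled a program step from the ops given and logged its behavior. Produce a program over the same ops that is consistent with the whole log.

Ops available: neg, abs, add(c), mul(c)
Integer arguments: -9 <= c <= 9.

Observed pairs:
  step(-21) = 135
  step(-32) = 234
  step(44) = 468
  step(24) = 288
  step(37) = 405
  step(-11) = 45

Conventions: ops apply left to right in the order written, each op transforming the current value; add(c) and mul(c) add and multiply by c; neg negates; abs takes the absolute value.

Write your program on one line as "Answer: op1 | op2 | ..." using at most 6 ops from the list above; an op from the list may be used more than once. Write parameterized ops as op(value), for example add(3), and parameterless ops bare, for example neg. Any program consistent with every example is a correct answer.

add(7) | mul(9) | neg | abs | add(9)

Check, running the answer program on each example:
  -21 -> -14 -> -126 -> 126 -> 126 -> 135
  -32 -> -25 -> -225 -> 225 -> 225 -> 234
  44 -> 51 -> 459 -> -459 -> 459 -> 468
  24 -> 31 -> 279 -> -279 -> 279 -> 288
  37 -> 44 -> 396 -> -396 -> 396 -> 405
  -11 -> -4 -> -36 -> 36 -> 36 -> 45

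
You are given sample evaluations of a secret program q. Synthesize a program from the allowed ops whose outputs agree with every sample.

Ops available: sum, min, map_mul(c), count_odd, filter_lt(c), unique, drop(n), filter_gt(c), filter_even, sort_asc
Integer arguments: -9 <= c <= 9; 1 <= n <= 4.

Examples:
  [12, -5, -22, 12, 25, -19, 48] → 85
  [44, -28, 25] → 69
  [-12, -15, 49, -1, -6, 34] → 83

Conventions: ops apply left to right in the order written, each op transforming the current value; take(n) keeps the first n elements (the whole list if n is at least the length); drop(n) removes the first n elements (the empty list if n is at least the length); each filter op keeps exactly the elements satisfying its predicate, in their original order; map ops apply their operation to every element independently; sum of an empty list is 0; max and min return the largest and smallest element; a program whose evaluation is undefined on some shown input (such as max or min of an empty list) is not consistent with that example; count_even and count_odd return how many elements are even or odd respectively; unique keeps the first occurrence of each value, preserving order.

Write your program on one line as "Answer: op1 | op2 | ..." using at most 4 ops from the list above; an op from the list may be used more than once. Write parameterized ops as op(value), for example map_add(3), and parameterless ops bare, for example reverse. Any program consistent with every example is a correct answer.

unique | sort_asc | filter_gt(9) | sum

Check, running the answer program on each example:
  [12, -5, -22, 12, 25, -19, 48] -> [12, -5, -22, 25, -19, 48] -> [-22, -19, -5, 12, 25, 48] -> [12, 25, 48] -> 85
  [44, -28, 25] -> [44, -28, 25] -> [-28, 25, 44] -> [25, 44] -> 69
  [-12, -15, 49, -1, -6, 34] -> [-12, -15, 49, -1, -6, 34] -> [-15, -12, -6, -1, 34, 49] -> [34, 49] -> 83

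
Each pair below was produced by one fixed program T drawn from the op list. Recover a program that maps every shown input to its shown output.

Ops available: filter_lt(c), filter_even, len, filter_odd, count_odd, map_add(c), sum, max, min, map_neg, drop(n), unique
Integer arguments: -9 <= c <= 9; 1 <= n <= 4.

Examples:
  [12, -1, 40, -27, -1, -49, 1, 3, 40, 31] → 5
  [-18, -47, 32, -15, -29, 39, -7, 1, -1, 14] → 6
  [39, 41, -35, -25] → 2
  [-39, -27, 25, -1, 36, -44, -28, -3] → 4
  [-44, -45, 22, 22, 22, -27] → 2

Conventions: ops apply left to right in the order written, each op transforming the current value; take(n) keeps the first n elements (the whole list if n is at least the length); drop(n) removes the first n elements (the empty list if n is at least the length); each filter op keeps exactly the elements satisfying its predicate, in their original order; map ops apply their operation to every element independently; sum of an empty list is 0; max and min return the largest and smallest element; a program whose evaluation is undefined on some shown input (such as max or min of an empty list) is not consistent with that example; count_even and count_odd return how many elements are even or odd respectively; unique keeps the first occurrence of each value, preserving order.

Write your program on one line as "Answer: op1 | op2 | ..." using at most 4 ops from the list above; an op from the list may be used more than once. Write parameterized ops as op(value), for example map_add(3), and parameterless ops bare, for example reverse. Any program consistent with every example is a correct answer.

filter_odd | filter_lt(7) | unique | count_odd

Check, running the answer program on each example:
  [12, -1, 40, -27, -1, -49, 1, 3, 40, 31] -> [-1, -27, -1, -49, 1, 3, 31] -> [-1, -27, -1, -49, 1, 3] -> [-1, -27, -49, 1, 3] -> 5
  [-18, -47, 32, -15, -29, 39, -7, 1, -1, 14] -> [-47, -15, -29, 39, -7, 1, -1] -> [-47, -15, -29, -7, 1, -1] -> [-47, -15, -29, -7, 1, -1] -> 6
  [39, 41, -35, -25] -> [39, 41, -35, -25] -> [-35, -25] -> [-35, -25] -> 2
  [-39, -27, 25, -1, 36, -44, -28, -3] -> [-39, -27, 25, -1, -3] -> [-39, -27, -1, -3] -> [-39, -27, -1, -3] -> 4
  [-44, -45, 22, 22, 22, -27] -> [-45, -27] -> [-45, -27] -> [-45, -27] -> 2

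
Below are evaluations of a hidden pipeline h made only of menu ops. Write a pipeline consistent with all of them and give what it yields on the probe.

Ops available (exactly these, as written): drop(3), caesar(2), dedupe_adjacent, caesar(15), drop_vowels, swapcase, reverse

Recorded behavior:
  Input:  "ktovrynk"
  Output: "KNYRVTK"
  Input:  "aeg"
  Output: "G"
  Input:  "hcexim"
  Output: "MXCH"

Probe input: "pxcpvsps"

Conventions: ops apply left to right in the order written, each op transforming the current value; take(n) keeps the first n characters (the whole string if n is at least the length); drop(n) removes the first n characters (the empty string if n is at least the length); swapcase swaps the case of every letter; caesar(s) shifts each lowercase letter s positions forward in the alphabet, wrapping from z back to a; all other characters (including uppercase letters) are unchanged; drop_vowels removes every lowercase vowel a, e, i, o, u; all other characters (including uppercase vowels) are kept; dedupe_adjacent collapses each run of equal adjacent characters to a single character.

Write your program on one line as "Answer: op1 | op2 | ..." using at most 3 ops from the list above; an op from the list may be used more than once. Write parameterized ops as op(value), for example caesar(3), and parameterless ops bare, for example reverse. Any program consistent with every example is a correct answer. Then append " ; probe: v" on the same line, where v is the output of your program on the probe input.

drop_vowels | swapcase | reverse ; probe: "SPSVPCXP"

Check, running the answer program on each example:
  "ktovrynk" -> "ktvrynk" -> "KTVRYNK" -> "KNYRVTK"
  "aeg" -> "g" -> "G" -> "G"
  "hcexim" -> "hcxm" -> "HCXM" -> "MXCH"
  probe: "pxcpvsps" -> "pxcpvsps" -> "PXCPVSPS" -> "SPSVPCXP"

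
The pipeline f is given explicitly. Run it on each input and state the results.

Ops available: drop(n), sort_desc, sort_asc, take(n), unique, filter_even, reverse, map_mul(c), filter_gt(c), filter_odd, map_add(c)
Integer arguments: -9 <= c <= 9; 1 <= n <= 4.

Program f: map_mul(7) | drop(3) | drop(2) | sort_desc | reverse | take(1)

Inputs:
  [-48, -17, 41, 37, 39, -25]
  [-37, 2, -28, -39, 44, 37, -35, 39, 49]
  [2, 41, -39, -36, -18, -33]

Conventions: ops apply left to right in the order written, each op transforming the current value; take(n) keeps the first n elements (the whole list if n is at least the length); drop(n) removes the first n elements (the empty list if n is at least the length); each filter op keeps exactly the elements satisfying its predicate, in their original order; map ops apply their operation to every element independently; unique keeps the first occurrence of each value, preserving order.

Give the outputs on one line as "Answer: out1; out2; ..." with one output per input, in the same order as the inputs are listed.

[-175]; [-245]; [-231]

Execution, op by op:
  [-48, -17, 41, 37, 39, -25] -> [-336, -119, 287, 259, 273, -175] -> [259, 273, -175] -> [-175] -> [-175] -> [-175] -> [-175]
  [-37, 2, -28, -39, 44, 37, -35, 39, 49] -> [-259, 14, -196, -273, 308, 259, -245, 273, 343] -> [-273, 308, 259, -245, 273, 343] -> [259, -245, 273, 343] -> [343, 273, 259, -245] -> [-245, 259, 273, 343] -> [-245]
  [2, 41, -39, -36, -18, -33] -> [14, 287, -273, -252, -126, -231] -> [-252, -126, -231] -> [-231] -> [-231] -> [-231] -> [-231]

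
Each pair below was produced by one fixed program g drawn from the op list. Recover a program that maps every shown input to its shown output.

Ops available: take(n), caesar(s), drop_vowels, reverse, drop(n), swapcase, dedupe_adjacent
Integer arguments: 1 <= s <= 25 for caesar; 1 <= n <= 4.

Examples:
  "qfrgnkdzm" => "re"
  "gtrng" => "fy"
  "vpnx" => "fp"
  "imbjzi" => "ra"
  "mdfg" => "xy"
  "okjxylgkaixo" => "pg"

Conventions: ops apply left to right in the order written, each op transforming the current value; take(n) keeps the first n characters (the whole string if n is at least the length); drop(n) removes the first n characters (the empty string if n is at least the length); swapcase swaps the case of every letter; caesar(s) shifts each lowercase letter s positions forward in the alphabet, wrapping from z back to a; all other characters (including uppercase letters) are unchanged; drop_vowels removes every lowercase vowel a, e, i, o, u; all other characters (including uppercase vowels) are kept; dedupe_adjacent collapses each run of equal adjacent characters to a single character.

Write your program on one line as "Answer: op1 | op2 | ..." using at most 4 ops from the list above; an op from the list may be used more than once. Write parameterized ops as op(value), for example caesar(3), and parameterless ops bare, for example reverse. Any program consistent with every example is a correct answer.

caesar(18) | reverse | take(2) | reverse

Check, running the answer program on each example:
  "qfrgnkdzm" -> "ixjyfcvre" -> "ervcfyjxi" -> "er" -> "re"
  "gtrng" -> "yljfy" -> "yfjly" -> "yf" -> "fy"
  "vpnx" -> "nhfp" -> "pfhn" -> "pf" -> "fp"
  "imbjzi" -> "aetbra" -> "arbtea" -> "ar" -> "ra"
  "mdfg" -> "evxy" -> "yxve" -> "yx" -> "xy"
  "okjxylgkaixo" -> "gcbpqdycsapg" -> "gpascydqpbcg" -> "gp" -> "pg"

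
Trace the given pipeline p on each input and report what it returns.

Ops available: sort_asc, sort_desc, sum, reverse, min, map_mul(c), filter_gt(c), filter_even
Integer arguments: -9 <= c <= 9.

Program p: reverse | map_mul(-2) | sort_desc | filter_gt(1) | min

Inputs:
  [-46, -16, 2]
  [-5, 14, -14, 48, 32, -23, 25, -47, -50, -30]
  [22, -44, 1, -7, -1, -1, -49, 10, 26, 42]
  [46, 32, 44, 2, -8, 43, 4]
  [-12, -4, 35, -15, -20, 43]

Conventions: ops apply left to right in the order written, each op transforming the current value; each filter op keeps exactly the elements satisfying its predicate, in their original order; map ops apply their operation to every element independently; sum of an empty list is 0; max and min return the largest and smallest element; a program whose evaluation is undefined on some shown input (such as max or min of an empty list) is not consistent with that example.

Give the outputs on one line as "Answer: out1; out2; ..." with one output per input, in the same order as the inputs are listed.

32; 10; 2; 16; 8

Execution, op by op:
  [-46, -16, 2] -> [2, -16, -46] -> [-4, 32, 92] -> [92, 32, -4] -> [92, 32] -> 32
  [-5, 14, -14, 48, 32, -23, 25, -47, -50, -30] -> [-30, -50, -47, 25, -23, 32, 48, -14, 14, -5] -> [60, 100, 94, -50, 46, -64, -96, 28, -28, 10] -> [100, 94, 60, 46, 28, 10, -28, -50, -64, -96] -> [100, 94, 60, 46, 28, 10] -> 10
  [22, -44, 1, -7, -1, -1, -49, 10, 26, 42] -> [42, 26, 10, -49, -1, -1, -7, 1, -44, 22] -> [-84, -52, -20, 98, 2, 2, 14, -2, 88, -44] -> [98, 88, 14, 2, 2, -2, -20, -44, -52, -84] -> [98, 88, 14, 2, 2] -> 2
  [46, 32, 44, 2, -8, 43, 4] -> [4, 43, -8, 2, 44, 32, 46] -> [-8, -86, 16, -4, -88, -64, -92] -> [16, -4, -8, -64, -86, -88, -92] -> [16] -> 16
  [-12, -4, 35, -15, -20, 43] -> [43, -20, -15, 35, -4, -12] -> [-86, 40, 30, -70, 8, 24] -> [40, 30, 24, 8, -70, -86] -> [40, 30, 24, 8] -> 8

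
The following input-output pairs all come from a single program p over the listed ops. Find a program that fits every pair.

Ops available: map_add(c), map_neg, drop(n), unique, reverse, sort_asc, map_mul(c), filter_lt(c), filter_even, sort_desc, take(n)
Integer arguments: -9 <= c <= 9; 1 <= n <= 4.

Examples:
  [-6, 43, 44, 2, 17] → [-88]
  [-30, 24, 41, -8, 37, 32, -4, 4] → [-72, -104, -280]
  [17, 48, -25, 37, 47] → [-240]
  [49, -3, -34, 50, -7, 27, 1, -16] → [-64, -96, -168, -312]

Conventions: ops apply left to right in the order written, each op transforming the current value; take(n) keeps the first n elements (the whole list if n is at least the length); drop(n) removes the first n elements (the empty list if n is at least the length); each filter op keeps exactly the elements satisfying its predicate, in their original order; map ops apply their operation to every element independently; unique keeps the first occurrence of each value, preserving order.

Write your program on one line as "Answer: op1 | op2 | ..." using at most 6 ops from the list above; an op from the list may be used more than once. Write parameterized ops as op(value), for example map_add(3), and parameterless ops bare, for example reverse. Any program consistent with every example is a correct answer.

map_add(-1) | map_add(-4) | filter_lt(-7) | sort_asc | map_mul(8) | reverse

Check, running the answer program on each example:
  [-6, 43, 44, 2, 17] -> [-7, 42, 43, 1, 16] -> [-11, 38, 39, -3, 12] -> [-11] -> [-11] -> [-88] -> [-88]
  [-30, 24, 41, -8, 37, 32, -4, 4] -> [-31, 23, 40, -9, 36, 31, -5, 3] -> [-35, 19, 36, -13, 32, 27, -9, -1] -> [-35, -13, -9] -> [-35, -13, -9] -> [-280, -104, -72] -> [-72, -104, -280]
  [17, 48, -25, 37, 47] -> [16, 47, -26, 36, 46] -> [12, 43, -30, 32, 42] -> [-30] -> [-30] -> [-240] -> [-240]
  [49, -3, -34, 50, -7, 27, 1, -16] -> [48, -4, -35, 49, -8, 26, 0, -17] -> [44, -8, -39, 45, -12, 22, -4, -21] -> [-8, -39, -12, -21] -> [-39, -21, -12, -8] -> [-312, -168, -96, -64] -> [-64, -96, -168, -312]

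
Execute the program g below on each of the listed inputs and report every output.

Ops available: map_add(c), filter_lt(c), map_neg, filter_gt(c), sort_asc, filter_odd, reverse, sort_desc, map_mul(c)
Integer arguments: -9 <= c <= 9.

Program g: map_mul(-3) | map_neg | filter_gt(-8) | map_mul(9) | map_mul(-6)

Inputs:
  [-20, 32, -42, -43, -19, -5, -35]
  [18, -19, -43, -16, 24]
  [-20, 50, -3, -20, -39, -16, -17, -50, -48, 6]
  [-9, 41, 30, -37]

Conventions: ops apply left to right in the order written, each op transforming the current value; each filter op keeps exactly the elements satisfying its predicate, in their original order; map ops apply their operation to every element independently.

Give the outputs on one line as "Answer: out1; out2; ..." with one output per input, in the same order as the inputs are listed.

[-5184]; [-2916, -3888]; [-8100, -972]; [-6642, -4860]

Execution, op by op:
  [-20, 32, -42, -43, -19, -5, -35] -> [60, -96, 126, 129, 57, 15, 105] -> [-60, 96, -126, -129, -57, -15, -105] -> [96] -> [864] -> [-5184]
  [18, -19, -43, -16, 24] -> [-54, 57, 129, 48, -72] -> [54, -57, -129, -48, 72] -> [54, 72] -> [486, 648] -> [-2916, -3888]
  [-20, 50, -3, -20, -39, -16, -17, -50, -48, 6] -> [60, -150, 9, 60, 117, 48, 51, 150, 144, -18] -> [-60, 150, -9, -60, -117, -48, -51, -150, -144, 18] -> [150, 18] -> [1350, 162] -> [-8100, -972]
  [-9, 41, 30, -37] -> [27, -123, -90, 111] -> [-27, 123, 90, -111] -> [123, 90] -> [1107, 810] -> [-6642, -4860]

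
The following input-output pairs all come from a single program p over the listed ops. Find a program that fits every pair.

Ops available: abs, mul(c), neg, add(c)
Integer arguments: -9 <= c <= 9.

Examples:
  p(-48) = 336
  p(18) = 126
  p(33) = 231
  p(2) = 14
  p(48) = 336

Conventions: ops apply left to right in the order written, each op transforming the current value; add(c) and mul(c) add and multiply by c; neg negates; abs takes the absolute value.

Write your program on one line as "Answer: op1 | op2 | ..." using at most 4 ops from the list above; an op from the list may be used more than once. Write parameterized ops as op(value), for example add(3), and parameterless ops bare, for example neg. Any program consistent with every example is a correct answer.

neg | mul(-7) | neg | abs

Check, running the answer program on each example:
  -48 -> 48 -> -336 -> 336 -> 336
  18 -> -18 -> 126 -> -126 -> 126
  33 -> -33 -> 231 -> -231 -> 231
  2 -> -2 -> 14 -> -14 -> 14
  48 -> -48 -> 336 -> -336 -> 336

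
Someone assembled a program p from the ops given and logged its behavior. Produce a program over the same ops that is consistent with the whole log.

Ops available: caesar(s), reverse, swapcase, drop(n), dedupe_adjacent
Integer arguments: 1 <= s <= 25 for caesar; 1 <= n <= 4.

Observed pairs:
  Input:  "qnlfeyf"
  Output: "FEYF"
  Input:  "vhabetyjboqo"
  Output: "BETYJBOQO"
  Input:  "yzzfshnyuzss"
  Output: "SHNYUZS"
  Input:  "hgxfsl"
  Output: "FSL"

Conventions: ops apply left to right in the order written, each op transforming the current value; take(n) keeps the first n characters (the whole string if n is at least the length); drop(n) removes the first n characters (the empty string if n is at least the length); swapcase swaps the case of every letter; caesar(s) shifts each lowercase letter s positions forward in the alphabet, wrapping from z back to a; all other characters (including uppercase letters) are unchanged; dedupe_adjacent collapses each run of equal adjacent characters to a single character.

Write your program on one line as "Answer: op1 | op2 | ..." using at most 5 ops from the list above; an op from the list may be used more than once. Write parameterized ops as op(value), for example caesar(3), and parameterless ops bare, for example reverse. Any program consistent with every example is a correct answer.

reverse | swapcase | dedupe_adjacent | reverse | drop(3)

Check, running the answer program on each example:
  "qnlfeyf" -> "fyeflnq" -> "FYEFLNQ" -> "FYEFLNQ" -> "QNLFEYF" -> "FEYF"
  "vhabetyjboqo" -> "oqobjytebahv" -> "OQOBJYTEBAHV" -> "OQOBJYTEBAHV" -> "VHABETYJBOQO" -> "BETYJBOQO"
  "yzzfshnyuzss" -> "sszuynhsfzzy" -> "SSZUYNHSFZZY" -> "SZUYNHSFZY" -> "YZFSHNYUZS" -> "SHNYUZS"
  "hgxfsl" -> "lsfxgh" -> "LSFXGH" -> "LSFXGH" -> "HGXFSL" -> "FSL"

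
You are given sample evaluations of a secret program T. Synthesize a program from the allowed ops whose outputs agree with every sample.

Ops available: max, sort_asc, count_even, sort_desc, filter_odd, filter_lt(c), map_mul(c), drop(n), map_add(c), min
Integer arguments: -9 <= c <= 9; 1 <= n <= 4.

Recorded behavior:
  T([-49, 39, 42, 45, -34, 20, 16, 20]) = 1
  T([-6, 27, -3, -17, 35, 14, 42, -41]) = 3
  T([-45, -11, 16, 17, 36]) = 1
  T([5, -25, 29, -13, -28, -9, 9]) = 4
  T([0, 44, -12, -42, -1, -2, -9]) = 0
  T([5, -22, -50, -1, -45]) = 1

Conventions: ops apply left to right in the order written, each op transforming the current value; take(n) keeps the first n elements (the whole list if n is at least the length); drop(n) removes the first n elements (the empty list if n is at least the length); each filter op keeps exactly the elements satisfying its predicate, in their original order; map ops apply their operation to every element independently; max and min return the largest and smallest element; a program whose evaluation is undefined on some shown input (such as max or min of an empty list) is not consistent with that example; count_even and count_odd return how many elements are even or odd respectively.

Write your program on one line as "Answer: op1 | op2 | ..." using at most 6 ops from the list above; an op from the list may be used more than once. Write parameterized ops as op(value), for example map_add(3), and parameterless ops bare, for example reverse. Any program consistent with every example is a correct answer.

filter_odd | drop(1) | map_mul(-6) | drop(1) | count_even

Check, running the answer program on each example:
  [-49, 39, 42, 45, -34, 20, 16, 20] -> [-49, 39, 45] -> [39, 45] -> [-234, -270] -> [-270] -> 1
  [-6, 27, -3, -17, 35, 14, 42, -41] -> [27, -3, -17, 35, -41] -> [-3, -17, 35, -41] -> [18, 102, -210, 246] -> [102, -210, 246] -> 3
  [-45, -11, 16, 17, 36] -> [-45, -11, 17] -> [-11, 17] -> [66, -102] -> [-102] -> 1
  [5, -25, 29, -13, -28, -9, 9] -> [5, -25, 29, -13, -9, 9] -> [-25, 29, -13, -9, 9] -> [150, -174, 78, 54, -54] -> [-174, 78, 54, -54] -> 4
  [0, 44, -12, -42, -1, -2, -9] -> [-1, -9] -> [-9] -> [54] -> [] -> 0
  [5, -22, -50, -1, -45] -> [5, -1, -45] -> [-1, -45] -> [6, 270] -> [270] -> 1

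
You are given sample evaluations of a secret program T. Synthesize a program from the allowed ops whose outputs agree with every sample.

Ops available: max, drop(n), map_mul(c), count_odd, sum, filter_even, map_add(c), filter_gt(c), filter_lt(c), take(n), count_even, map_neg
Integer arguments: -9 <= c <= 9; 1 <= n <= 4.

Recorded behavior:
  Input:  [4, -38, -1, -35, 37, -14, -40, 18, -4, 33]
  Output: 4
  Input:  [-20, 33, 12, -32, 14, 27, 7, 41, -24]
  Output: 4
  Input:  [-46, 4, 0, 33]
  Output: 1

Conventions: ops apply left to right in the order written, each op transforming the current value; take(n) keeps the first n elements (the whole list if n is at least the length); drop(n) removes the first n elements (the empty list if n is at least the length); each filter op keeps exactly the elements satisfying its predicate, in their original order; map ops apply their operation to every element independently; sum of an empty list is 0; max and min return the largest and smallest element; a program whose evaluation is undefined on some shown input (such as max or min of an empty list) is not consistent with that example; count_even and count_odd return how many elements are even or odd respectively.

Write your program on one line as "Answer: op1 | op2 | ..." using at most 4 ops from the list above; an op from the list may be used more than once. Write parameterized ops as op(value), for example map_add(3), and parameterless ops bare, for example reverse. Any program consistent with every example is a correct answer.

map_add(5) | map_neg | map_add(-4) | count_even

Check, running the answer program on each example:
  [4, -38, -1, -35, 37, -14, -40, 18, -4, 33] -> [9, -33, 4, -30, 42, -9, -35, 23, 1, 38] -> [-9, 33, -4, 30, -42, 9, 35, -23, -1, -38] -> [-13, 29, -8, 26, -46, 5, 31, -27, -5, -42] -> 4
  [-20, 33, 12, -32, 14, 27, 7, 41, -24] -> [-15, 38, 17, -27, 19, 32, 12, 46, -19] -> [15, -38, -17, 27, -19, -32, -12, -46, 19] -> [11, -42, -21, 23, -23, -36, -16, -50, 15] -> 4
  [-46, 4, 0, 33] -> [-41, 9, 5, 38] -> [41, -9, -5, -38] -> [37, -13, -9, -42] -> 1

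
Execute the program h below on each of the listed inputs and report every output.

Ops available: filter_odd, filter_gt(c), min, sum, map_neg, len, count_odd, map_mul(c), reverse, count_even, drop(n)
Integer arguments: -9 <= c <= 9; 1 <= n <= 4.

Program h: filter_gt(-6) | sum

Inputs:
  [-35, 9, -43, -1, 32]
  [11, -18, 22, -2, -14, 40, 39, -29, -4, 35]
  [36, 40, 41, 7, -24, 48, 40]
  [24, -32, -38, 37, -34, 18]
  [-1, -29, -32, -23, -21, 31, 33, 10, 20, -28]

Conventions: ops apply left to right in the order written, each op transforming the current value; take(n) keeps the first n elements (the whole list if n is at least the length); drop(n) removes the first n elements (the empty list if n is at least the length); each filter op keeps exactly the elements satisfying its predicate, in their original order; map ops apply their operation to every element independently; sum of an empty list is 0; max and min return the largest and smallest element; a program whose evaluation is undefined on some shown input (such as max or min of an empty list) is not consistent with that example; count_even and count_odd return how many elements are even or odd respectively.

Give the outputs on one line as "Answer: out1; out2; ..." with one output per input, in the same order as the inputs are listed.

Execution, op by op:
  [-35, 9, -43, -1, 32] -> [9, -1, 32] -> 40
  [11, -18, 22, -2, -14, 40, 39, -29, -4, 35] -> [11, 22, -2, 40, 39, -4, 35] -> 141
  [36, 40, 41, 7, -24, 48, 40] -> [36, 40, 41, 7, 48, 40] -> 212
  [24, -32, -38, 37, -34, 18] -> [24, 37, 18] -> 79
  [-1, -29, -32, -23, -21, 31, 33, 10, 20, -28] -> [-1, 31, 33, 10, 20] -> 93

40; 141; 212; 79; 93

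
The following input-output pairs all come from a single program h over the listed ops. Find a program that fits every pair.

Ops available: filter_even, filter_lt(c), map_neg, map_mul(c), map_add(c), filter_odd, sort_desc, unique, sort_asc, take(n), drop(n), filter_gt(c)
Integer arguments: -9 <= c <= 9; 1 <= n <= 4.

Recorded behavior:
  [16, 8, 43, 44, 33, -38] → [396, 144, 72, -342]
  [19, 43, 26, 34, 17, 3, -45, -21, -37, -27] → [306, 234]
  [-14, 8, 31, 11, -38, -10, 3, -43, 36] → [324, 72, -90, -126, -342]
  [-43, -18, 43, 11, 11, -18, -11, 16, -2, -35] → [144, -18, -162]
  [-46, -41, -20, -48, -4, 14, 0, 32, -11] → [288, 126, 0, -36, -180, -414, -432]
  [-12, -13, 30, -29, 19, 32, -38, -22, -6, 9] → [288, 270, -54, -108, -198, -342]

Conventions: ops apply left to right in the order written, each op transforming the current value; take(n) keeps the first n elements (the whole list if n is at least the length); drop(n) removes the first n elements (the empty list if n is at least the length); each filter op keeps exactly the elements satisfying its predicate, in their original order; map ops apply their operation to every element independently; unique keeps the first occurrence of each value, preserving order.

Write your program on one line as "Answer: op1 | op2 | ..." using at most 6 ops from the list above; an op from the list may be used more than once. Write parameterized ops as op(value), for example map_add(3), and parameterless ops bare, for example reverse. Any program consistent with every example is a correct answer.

sort_desc | unique | filter_even | map_mul(-9) | map_neg

Check, running the answer program on each example:
  [16, 8, 43, 44, 33, -38] -> [44, 43, 33, 16, 8, -38] -> [44, 43, 33, 16, 8, -38] -> [44, 16, 8, -38] -> [-396, -144, -72, 342] -> [396, 144, 72, -342]
  [19, 43, 26, 34, 17, 3, -45, -21, -37, -27] -> [43, 34, 26, 19, 17, 3, -21, -27, -37, -45] -> [43, 34, 26, 19, 17, 3, -21, -27, -37, -45] -> [34, 26] -> [-306, -234] -> [306, 234]
  [-14, 8, 31, 11, -38, -10, 3, -43, 36] -> [36, 31, 11, 8, 3, -10, -14, -38, -43] -> [36, 31, 11, 8, 3, -10, -14, -38, -43] -> [36, 8, -10, -14, -38] -> [-324, -72, 90, 126, 342] -> [324, 72, -90, -126, -342]
  [-43, -18, 43, 11, 11, -18, -11, 16, -2, -35] -> [43, 16, 11, 11, -2, -11, -18, -18, -35, -43] -> [43, 16, 11, -2, -11, -18, -35, -43] -> [16, -2, -18] -> [-144, 18, 162] -> [144, -18, -162]
  [-46, -41, -20, -48, -4, 14, 0, 32, -11] -> [32, 14, 0, -4, -11, -20, -41, -46, -48] -> [32, 14, 0, -4, -11, -20, -41, -46, -48] -> [32, 14, 0, -4, -20, -46, -48] -> [-288, -126, 0, 36, 180, 414, 432] -> [288, 126, 0, -36, -180, -414, -432]
  [-12, -13, 30, -29, 19, 32, -38, -22, -6, 9] -> [32, 30, 19, 9, -6, -12, -13, -22, -29, -38] -> [32, 30, 19, 9, -6, -12, -13, -22, -29, -38] -> [32, 30, -6, -12, -22, -38] -> [-288, -270, 54, 108, 198, 342] -> [288, 270, -54, -108, -198, -342]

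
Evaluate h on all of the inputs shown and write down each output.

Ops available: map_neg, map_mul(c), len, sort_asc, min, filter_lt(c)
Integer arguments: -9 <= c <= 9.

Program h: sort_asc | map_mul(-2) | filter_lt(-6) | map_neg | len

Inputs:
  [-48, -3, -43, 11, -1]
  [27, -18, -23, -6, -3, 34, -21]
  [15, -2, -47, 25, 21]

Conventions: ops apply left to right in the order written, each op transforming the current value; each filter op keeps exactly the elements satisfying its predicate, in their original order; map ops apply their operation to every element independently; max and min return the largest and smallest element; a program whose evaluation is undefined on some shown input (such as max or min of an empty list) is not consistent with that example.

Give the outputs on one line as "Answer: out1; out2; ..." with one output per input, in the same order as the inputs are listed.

Execution, op by op:
  [-48, -3, -43, 11, -1] -> [-48, -43, -3, -1, 11] -> [96, 86, 6, 2, -22] -> [-22] -> [22] -> 1
  [27, -18, -23, -6, -3, 34, -21] -> [-23, -21, -18, -6, -3, 27, 34] -> [46, 42, 36, 12, 6, -54, -68] -> [-54, -68] -> [54, 68] -> 2
  [15, -2, -47, 25, 21] -> [-47, -2, 15, 21, 25] -> [94, 4, -30, -42, -50] -> [-30, -42, -50] -> [30, 42, 50] -> 3

1; 2; 3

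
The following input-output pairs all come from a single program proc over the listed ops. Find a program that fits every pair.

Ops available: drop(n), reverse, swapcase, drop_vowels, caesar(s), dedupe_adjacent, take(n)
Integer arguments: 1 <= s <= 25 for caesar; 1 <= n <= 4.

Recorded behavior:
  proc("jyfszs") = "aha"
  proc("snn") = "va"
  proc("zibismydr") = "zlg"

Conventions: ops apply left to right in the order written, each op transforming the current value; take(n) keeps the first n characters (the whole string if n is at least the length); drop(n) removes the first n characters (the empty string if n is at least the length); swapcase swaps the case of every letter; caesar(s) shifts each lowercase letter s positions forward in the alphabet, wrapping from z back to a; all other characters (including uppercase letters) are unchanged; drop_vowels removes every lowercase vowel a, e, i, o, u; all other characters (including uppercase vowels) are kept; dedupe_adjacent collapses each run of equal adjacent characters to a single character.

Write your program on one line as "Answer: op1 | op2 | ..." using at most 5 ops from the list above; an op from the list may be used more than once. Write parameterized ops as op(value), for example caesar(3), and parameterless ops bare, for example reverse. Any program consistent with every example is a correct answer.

dedupe_adjacent | reverse | drop_vowels | caesar(8) | take(3)

Check, running the answer program on each example:
  "jyfszs" -> "jyfszs" -> "szsfyj" -> "szsfyj" -> "ahangr" -> "aha"
  "snn" -> "sn" -> "ns" -> "ns" -> "va" -> "va"
  "zibismydr" -> "zibismydr" -> "rdymsibiz" -> "rdymsbz" -> "zlguajh" -> "zlg"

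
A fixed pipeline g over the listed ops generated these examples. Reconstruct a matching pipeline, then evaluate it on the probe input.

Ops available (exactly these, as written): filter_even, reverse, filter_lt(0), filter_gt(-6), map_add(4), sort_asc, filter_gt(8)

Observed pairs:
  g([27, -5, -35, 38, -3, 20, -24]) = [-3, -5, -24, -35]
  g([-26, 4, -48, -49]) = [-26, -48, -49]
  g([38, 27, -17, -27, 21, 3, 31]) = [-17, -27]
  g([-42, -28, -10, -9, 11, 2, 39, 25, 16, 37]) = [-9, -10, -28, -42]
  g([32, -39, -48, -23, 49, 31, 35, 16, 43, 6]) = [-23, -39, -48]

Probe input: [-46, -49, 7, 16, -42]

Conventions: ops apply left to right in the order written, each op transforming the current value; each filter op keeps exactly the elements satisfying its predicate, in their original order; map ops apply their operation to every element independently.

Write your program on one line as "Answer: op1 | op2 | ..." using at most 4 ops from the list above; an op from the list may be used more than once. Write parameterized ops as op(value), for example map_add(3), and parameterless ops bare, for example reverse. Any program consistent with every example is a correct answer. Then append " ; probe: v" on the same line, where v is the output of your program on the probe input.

sort_asc | filter_lt(0) | reverse ; probe: [-42, -46, -49]

Check, running the answer program on each example:
  [27, -5, -35, 38, -3, 20, -24] -> [-35, -24, -5, -3, 20, 27, 38] -> [-35, -24, -5, -3] -> [-3, -5, -24, -35]
  [-26, 4, -48, -49] -> [-49, -48, -26, 4] -> [-49, -48, -26] -> [-26, -48, -49]
  [38, 27, -17, -27, 21, 3, 31] -> [-27, -17, 3, 21, 27, 31, 38] -> [-27, -17] -> [-17, -27]
  [-42, -28, -10, -9, 11, 2, 39, 25, 16, 37] -> [-42, -28, -10, -9, 2, 11, 16, 25, 37, 39] -> [-42, -28, -10, -9] -> [-9, -10, -28, -42]
  [32, -39, -48, -23, 49, 31, 35, 16, 43, 6] -> [-48, -39, -23, 6, 16, 31, 32, 35, 43, 49] -> [-48, -39, -23] -> [-23, -39, -48]
  probe: [-46, -49, 7, 16, -42] -> [-49, -46, -42, 7, 16] -> [-49, -46, -42] -> [-42, -46, -49]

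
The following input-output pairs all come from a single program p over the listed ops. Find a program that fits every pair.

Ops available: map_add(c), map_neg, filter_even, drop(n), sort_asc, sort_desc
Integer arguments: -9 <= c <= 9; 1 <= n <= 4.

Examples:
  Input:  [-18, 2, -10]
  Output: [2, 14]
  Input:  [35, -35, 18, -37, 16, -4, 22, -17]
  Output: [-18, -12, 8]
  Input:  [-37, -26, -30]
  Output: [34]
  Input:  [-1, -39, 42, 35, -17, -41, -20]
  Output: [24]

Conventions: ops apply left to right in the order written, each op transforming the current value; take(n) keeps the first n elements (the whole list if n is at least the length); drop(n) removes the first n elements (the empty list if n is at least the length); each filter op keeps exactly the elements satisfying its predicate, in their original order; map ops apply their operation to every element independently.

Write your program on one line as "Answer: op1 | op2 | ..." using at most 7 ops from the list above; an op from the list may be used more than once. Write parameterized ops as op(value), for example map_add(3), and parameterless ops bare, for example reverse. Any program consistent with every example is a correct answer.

filter_even | drop(1) | map_add(-4) | sort_asc | sort_desc | map_neg

Check, running the answer program on each example:
  [-18, 2, -10] -> [-18, 2, -10] -> [2, -10] -> [-2, -14] -> [-14, -2] -> [-2, -14] -> [2, 14]
  [35, -35, 18, -37, 16, -4, 22, -17] -> [18, 16, -4, 22] -> [16, -4, 22] -> [12, -8, 18] -> [-8, 12, 18] -> [18, 12, -8] -> [-18, -12, 8]
  [-37, -26, -30] -> [-26, -30] -> [-30] -> [-34] -> [-34] -> [-34] -> [34]
  [-1, -39, 42, 35, -17, -41, -20] -> [42, -20] -> [-20] -> [-24] -> [-24] -> [-24] -> [24]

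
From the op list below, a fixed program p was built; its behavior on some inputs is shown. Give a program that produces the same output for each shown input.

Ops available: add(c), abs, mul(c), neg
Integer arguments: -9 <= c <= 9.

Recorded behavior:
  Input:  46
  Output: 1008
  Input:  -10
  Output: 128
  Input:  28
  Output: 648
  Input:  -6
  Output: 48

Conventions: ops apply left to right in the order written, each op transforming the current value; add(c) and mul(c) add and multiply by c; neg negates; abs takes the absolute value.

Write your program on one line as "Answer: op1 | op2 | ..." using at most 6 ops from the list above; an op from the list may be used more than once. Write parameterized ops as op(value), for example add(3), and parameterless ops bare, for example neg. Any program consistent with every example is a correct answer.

add(4) | abs | mul(-4) | mul(-5) | add(8)

Check, running the answer program on each example:
  46 -> 50 -> 50 -> -200 -> 1000 -> 1008
  -10 -> -6 -> 6 -> -24 -> 120 -> 128
  28 -> 32 -> 32 -> -128 -> 640 -> 648
  -6 -> -2 -> 2 -> -8 -> 40 -> 48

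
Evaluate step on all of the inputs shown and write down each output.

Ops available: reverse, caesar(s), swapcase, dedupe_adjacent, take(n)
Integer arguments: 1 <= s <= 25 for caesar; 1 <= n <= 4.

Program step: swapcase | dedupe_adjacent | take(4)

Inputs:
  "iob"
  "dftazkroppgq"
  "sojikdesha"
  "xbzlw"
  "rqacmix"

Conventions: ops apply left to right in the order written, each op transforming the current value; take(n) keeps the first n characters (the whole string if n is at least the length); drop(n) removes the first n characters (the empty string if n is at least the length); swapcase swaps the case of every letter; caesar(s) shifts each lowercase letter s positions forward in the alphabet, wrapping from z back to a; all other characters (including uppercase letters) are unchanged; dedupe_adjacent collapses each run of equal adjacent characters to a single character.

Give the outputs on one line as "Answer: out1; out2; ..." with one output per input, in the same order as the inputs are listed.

Execution, op by op:
  "iob" -> "IOB" -> "IOB" -> "IOB"
  "dftazkroppgq" -> "DFTAZKROPPGQ" -> "DFTAZKROPGQ" -> "DFTA"
  "sojikdesha" -> "SOJIKDESHA" -> "SOJIKDESHA" -> "SOJI"
  "xbzlw" -> "XBZLW" -> "XBZLW" -> "XBZL"
  "rqacmix" -> "RQACMIX" -> "RQACMIX" -> "RQAC"

"IOB"; "DFTA"; "SOJI"; "XBZL"; "RQAC"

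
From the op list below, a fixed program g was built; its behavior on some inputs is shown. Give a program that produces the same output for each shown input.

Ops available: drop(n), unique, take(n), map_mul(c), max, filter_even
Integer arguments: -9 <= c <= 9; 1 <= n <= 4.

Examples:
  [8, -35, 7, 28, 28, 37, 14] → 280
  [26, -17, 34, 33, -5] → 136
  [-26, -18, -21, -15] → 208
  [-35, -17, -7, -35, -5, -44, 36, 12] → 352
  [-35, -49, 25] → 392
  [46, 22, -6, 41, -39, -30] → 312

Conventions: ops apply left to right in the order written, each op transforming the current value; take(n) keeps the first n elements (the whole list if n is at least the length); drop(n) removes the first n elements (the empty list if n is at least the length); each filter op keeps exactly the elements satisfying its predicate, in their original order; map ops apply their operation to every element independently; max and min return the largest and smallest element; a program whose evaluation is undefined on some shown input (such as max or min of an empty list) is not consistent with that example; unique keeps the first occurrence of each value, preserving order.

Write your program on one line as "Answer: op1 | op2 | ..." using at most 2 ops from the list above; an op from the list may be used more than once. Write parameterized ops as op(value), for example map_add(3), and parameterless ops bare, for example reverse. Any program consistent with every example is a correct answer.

map_mul(-8) | max

Check, running the answer program on each example:
  [8, -35, 7, 28, 28, 37, 14] -> [-64, 280, -56, -224, -224, -296, -112] -> 280
  [26, -17, 34, 33, -5] -> [-208, 136, -272, -264, 40] -> 136
  [-26, -18, -21, -15] -> [208, 144, 168, 120] -> 208
  [-35, -17, -7, -35, -5, -44, 36, 12] -> [280, 136, 56, 280, 40, 352, -288, -96] -> 352
  [-35, -49, 25] -> [280, 392, -200] -> 392
  [46, 22, -6, 41, -39, -30] -> [-368, -176, 48, -328, 312, 240] -> 312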